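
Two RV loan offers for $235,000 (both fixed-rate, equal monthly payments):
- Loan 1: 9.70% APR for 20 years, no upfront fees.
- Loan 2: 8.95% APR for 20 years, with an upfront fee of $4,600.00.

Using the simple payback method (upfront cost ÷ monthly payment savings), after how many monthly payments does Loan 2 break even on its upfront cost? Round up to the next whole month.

41 months

Loan 1: monthly rate = 9.7%/12 = 0.0080833; payment = 235,000 × 0.0080833 / (1 − (1+0.0080833)^−240) = $2,221.29.
Loan 2: monthly rate = 8.95%/12 = 0.0074583; payment = 235,000 × 0.0074583 / (1 − (1+0.0074583)^−240) = $2,106.81.
Monthly savings = $2,221.29 − $2,106.81 = $114.48.
Break-even = $4,600.00 / $114.48 = 40.18 → 41 months.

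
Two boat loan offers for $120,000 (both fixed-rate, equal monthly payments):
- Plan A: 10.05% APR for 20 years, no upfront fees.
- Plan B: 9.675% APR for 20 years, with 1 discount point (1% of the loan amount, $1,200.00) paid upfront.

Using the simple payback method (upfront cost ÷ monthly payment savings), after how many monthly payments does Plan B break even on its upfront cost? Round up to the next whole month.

41 months

Plan A: at 10.05% the monthly rate is 0.0083750, so the payment is 120,000 × 0.0083750 / (1 − 1.0083750^−240) = $1,162.00.
Plan B: at 9.675% the monthly rate is 0.0080625, so the payment is 120,000 × 0.0080625 / (1 − 1.0080625^−240) = $1,132.31.
Monthly savings = $1,162.00 − $1,132.31 = $29.69.
Break-even = $1,200.00 / $29.69 = 40.42 → 41 months.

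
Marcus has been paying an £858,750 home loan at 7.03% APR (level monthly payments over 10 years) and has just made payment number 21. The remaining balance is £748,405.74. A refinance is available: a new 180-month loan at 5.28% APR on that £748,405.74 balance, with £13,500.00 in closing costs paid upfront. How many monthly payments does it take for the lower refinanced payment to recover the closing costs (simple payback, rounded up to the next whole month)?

4 months

Current payment = 858,750 × 7.03%/12 / (1 − (1+0.0058583)^−120) = £9,984.10.
Refinanced payment = 748,405.74 × 0.0044000 / (1 − (1+0.0044000)^−180) = £6,028.08.
Monthly savings = £9,984.10 − £6,028.08 = £3,956.02.
Break-even = £13,500.00 / £3,956.02 = 3.41 → 4 months.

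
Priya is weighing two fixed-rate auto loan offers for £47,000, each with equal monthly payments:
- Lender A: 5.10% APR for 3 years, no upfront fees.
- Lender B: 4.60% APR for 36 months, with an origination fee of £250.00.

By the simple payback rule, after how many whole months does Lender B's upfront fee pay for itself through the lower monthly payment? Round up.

24 months

Lender A: at 5.10% the monthly rate is 0.0042500, so the payment is 47,000 × 0.0042500 / (1 − 1.0042500^−36) = £1,410.74.
Lender B: monthly rate = 4.6%/12 = 0.0038333; payment = 47,000 × 0.0038333 / (1 − (1+0.0038333)^−36) = £1,400.21.
Monthly savings = £1,410.74 − £1,400.21 = £10.53.
Break-even = £250.00 / £10.53 = 23.74 → 24 months.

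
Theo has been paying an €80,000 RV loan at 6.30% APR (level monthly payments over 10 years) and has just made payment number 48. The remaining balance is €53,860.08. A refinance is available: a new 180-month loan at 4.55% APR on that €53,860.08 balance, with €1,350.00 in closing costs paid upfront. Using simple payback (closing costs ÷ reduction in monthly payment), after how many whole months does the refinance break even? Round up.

3 months

Current payment = 80,000 × 6.3%/12 / (1 − (1+0.0052500)^−120) = €900.26.
Refinanced payment = 53,860.08 × 0.0037917 / (1 − (1+0.0037917)^−180) = €413.40.
Monthly savings = €900.26 − €413.40 = €486.86.
Break-even = €1,350.00 / €486.86 = 2.77 → 3 months.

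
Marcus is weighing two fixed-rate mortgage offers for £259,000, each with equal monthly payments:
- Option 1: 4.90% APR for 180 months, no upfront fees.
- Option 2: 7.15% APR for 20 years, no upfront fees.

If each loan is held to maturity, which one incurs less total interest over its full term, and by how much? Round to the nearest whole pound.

Option 1: monthly rate = 4.9%/12 = 0.0040833; payment = 259,000 × 0.0040833 / (1 − (1+0.0040833)^−180) = £2,034.69.
Total interest on Option 1 = 180 × £2,034.69 − £259,000 = £107,244.20.
Option 2: monthly rate = 7.15%/12 = 0.0059583; payment = 259,000 × 0.0059583 / (1 − (1+0.0059583)^−240) = £2,031.41.
Total interest on Option 2 = 240 × £2,031.41 − £259,000 = £228,538.40.
Option 1 is lower by £121,294.20.

Option 1 by £121,294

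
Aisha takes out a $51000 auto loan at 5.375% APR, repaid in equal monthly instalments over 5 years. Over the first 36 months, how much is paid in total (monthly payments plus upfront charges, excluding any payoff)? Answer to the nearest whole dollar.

$34,964

Monthly rate = 5.375%/12 = 0.0044792; payment = 51,000 × 0.0044792 / (1 − (1+0.0044792)^−60) = $971.22.
Total outlay = 36 × $971.22 = $34,963.92.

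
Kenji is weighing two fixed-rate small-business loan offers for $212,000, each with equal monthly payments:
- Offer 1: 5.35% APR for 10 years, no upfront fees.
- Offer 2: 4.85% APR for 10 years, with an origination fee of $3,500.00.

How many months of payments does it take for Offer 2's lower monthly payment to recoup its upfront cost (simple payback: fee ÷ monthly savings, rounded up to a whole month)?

68 months

Offer 1: at 5.35% the monthly rate is 0.0044583, so the payment is 212,000 × 0.0044583 / (1 − 1.0044583^−120) = $2,285.03.
Offer 2: monthly rate = 4.85%/12 = 0.0040417; payment = 212,000 × 0.0040417 / (1 − (1+0.0040417)^−120) = $2,233.08.
Monthly savings = $2,285.03 − $2,233.08 = $51.95.
Break-even = $3,500.00 / $51.95 = 67.37 → 68 months.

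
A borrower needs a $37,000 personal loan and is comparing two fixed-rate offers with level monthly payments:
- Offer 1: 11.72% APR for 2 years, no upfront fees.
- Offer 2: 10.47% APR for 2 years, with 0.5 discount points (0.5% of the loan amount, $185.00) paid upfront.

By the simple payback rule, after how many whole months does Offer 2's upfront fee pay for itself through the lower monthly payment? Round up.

9 months

Offer 1: monthly rate = 11.72%/12 = 0.0097667; payment = 37,000 × 0.0097667 / (1 − (1+0.0097667)^−24) = $1,736.88.
Offer 2: monthly rate = 10.47%/12 = 0.0087250; payment = 37,000 × 0.0087250 / (1 − (1+0.0087250)^−24) = $1,715.40.
Monthly savings = $1,736.88 − $1,715.40 = $21.48.
Break-even = $185.00 / $21.48 = 8.61 → 9 months.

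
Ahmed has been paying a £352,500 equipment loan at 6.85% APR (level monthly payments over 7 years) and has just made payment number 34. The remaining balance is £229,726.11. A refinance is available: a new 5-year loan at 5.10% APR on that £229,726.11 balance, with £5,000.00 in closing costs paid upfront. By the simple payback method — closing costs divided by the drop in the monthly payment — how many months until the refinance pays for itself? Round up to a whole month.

6 months

Current payment = 352,500 × 6.85%/12 / (1 − (1+0.0057083)^−84) = £5,294.36.
Refinanced payment = 229,726.11 × 0.0042500 / (1 − (1+0.0042500)^−60) = £4,345.75.
Monthly savings = £5,294.36 − £4,345.75 = £948.61.
Break-even = £5,000.00 / £948.61 = 5.27 → 6 months.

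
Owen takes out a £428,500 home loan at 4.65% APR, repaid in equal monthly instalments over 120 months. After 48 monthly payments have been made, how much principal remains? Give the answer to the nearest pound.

With monthly rate i = 4.65%/12 = 0.0038750, the balance after k of n payments is P · [(1+i)^n − (1+i)^k] / [(1+i)^n − 1].
(1+0.0038750)^120 = 1.59058422 and (1+0.0038750)^48 = 1.20398941, so the balance is 428,500 × (1.59058422 − 1.20398941) / (1.59058422 − 1) = £280,494.92.

£280,495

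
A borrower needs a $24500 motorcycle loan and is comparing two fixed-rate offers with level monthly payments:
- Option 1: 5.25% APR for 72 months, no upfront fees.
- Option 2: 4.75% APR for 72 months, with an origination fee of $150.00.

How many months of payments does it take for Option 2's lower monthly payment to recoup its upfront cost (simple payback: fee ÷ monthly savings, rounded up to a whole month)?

27 months

Option 1: monthly rate = 5.25%/12 = 0.0043750; payment = 24,500 × 0.0043750 / (1 − (1+0.0043750)^−72) = $397.42.
Option 2: monthly rate = 4.75%/12 = 0.0039583; payment = 24,500 × 0.0039583 / (1 − (1+0.0039583)^−72) = $391.74.
Monthly savings = $397.42 − $391.74 = $5.68.
Break-even = $150.00 / $5.68 = 26.41 → 27 months.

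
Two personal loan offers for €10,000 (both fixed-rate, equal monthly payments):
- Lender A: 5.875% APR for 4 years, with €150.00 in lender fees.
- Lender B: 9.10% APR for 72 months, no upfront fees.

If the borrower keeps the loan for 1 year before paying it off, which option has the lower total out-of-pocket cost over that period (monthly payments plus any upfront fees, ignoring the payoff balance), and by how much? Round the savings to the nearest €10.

Lender B by €790

Lender A: monthly rate = 5.875%/12 = 0.0048958; payment = 10,000 × 0.0048958 / (1 − (1+0.0048958)^−48) = €234.28.
Lender B: at 9.10% the monthly rate is 0.0075833, so the payment is 10,000 × 0.0075833 / (1 − 1.0075833^−72) = €180.75.
Over 12 months: Lender A costs 12 × €234.28 + €150.00 = €2,961.36; Lender B costs 12 × €180.75 = €2,169.00.
Lender B is cheaper by €2,961.36 − €2,169.00 = €792.36.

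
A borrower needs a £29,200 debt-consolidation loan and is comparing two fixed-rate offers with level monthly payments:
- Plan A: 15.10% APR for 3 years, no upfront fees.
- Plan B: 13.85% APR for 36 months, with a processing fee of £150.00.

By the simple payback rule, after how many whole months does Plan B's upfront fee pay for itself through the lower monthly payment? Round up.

Plan A: monthly rate = 15.1%/12 = 0.0125833; payment = 29,200 × 0.0125833 / (1 − (1+0.0125833)^−36) = £1,013.66.
Plan B: monthly rate = 13.85%/12 = 0.0115417; payment = 29,200 × 0.0115417 / (1 − (1+0.0115417)^−36) = £995.86.
Monthly savings = £1,013.66 − £995.86 = £17.80.
Break-even = £150.00 / £17.80 = 8.43 → 9 months.

9 months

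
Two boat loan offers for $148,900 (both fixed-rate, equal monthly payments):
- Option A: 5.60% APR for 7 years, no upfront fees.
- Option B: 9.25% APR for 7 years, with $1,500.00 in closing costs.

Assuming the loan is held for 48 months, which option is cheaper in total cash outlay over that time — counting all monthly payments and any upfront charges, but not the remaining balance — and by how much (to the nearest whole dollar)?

Option A: monthly rate = 5.6%/12 = 0.0046667; payment = 148,900 × 0.0046667 / (1 − (1+0.0046667)^−84) = $2,146.77.
Option B: monthly rate = 9.25%/12 = 0.0077083; payment = 148,900 × 0.0077083 / (1 − (1+0.0077083)^−84) = $2,414.60.
Over 48 months: Option A costs 48 × $2,146.77 = $103,044.96; Option B costs 48 × $2,414.60 + $1,500.00 = $117,400.80.
Option A is cheaper by $117,400.80 − $103,044.96 = $14,355.84.

Option A by $14,356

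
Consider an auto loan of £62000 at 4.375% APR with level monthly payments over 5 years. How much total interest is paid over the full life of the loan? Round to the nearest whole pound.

Monthly rate = 4.375%/12 = 0.0036458; payment = 62,000 × 0.0036458 / (1 − (1+0.0036458)^−60) = £1,152.35.
Total paid = 60 × £1,152.35 = £69,141.00; interest = £69,141.00 − £62,000 = £7,141.00.

£7,141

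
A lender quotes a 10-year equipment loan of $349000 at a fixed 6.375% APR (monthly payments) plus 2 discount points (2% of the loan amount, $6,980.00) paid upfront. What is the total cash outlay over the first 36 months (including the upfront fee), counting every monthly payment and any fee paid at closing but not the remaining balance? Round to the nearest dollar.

Monthly rate = 6.375%/12 = 0.0053125; payment = 349,000 × 0.0053125 / (1 − (1+0.0053125)^−120) = $3,940.66.
Total outlay = 36 × $3,940.66 + $6,980.00 = $148,843.76.

$148,844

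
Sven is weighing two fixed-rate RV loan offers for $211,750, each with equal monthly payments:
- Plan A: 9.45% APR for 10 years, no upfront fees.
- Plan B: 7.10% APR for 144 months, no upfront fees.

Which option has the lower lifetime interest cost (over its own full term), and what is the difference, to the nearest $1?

Plan B by $12,902

Plan A: at 9.45% the monthly rate is 0.0078750, so the payment is 211,750 × 0.0078750 / (1 − 1.0078750^−120) = $2,734.20.
Total interest on Plan A = 120 × $2,734.20 − $211,750 = $116,354.00.
Plan B: monthly rate = 7.1%/12 = 0.0059167; payment = 211,750 × 0.0059167 / (1 − (1+0.0059167)^−144) = $2,188.90.
Total interest on Plan B = 144 × $2,188.90 − $211,750 = $103,451.60.
Plan B is lower by $12,902.40.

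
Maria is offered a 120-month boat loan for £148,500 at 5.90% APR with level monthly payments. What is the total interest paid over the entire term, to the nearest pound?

Monthly rate = 5.9%/12 = 0.0049167; payment = 148,500 × 0.0049167 / (1 − (1+0.0049167)^−120) = £1,641.21.
Total paid = 120 × £1,641.21 = £196,945.20; interest = £196,945.20 − £148,500 = £48,445.20.

£48,445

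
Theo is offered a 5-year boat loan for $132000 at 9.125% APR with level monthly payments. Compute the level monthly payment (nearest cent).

$2,748.12

At 9.125% the monthly rate is 0.0076042, so the payment is 132,000 × 0.0076042 / (1 − 1.0076042^−60) = $2,748.12.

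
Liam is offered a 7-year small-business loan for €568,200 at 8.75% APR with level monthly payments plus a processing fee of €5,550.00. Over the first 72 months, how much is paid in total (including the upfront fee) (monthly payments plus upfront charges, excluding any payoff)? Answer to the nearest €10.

€658,580

Monthly rate = 8.75%/12 = 0.0072917; payment = 568,200 × 0.0072917 / (1 − (1+0.0072917)^−84) = €9,069.89.
Total outlay = 72 × €9,069.89 + €5,550.00 = €658,582.08.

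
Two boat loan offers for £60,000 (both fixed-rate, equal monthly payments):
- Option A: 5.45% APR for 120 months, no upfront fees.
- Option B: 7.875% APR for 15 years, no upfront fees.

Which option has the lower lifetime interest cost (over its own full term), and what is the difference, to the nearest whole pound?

Option A by £24,472

Option A: at 5.45% the monthly rate is 0.0045417, so the payment is 60,000 × 0.0045417 / (1 − 1.0045417^−120) = £649.67.
Total interest on Option A = 120 × £649.67 − £60,000 = £17,960.40.
Option B: monthly rate = 7.875%/12 = 0.0065625; payment = 60,000 × 0.0065625 / (1 − (1+0.0065625)^−180) = £569.07.
Total interest on Option B = 180 × £569.07 − £60,000 = £42,432.60.
Option A is lower by £24,472.20.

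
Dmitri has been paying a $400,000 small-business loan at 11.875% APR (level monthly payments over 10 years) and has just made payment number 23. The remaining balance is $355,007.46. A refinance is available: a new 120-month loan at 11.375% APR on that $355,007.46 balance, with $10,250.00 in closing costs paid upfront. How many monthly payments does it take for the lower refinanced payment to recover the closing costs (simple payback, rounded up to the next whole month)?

Current payment = 400,000 × 11.875%/12 / (1 − (1+0.0098958)^−120) = $5,709.97.
Refinanced payment = 355,007.46 × 0.0094792 / (1 − (1+0.0094792)^−120) = $4,965.89.
Monthly savings = $5,709.97 − $4,965.89 = $744.08.
Break-even = $10,250.00 / $744.08 = 13.78 → 14 months.

14 months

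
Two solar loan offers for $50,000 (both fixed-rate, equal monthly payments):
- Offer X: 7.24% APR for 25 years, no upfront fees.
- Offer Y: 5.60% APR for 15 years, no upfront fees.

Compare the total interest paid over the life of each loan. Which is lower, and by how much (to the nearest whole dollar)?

Offer X: at 7.24% the monthly rate is 0.0060333, so the payment is 50,000 × 0.0060333 / (1 − 1.0060333^−300) = $361.08.
Total interest on Offer X = 300 × $361.08 − $50,000 = $58,324.00.
Offer Y: monthly rate = 5.6%/12 = 0.0046667; payment = 50,000 × 0.0046667 / (1 − (1+0.0046667)^−180) = $411.20.
Total interest on Offer Y = 180 × $411.20 − $50,000 = $24,016.00.
Offer Y is lower by $34,308.00.

Offer Y by $34,308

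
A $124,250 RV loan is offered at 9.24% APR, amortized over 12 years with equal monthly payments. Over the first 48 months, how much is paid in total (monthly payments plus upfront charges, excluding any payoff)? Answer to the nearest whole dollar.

$68,681

Monthly rate = 9.24%/12 = 0.0077000; payment = 124,250 × 0.0077000 / (1 − (1+0.0077000)^−144) = $1,430.85.
Total outlay = 48 × $1,430.85 = $68,680.80.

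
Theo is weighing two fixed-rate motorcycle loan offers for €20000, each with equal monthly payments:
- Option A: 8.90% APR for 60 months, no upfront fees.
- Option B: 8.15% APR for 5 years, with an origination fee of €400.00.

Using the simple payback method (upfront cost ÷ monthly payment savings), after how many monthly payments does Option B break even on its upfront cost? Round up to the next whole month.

Option A: monthly rate = 8.9%/12 = 0.0074167; payment = 20,000 × 0.0074167 / (1 − (1+0.0074167)^−60) = €414.20.
Option B: at 8.15% the monthly rate is 0.0067917, so the payment is 20,000 × 0.0067917 / (1 − 1.0067917^−60) = €406.97.
Monthly savings = €414.20 − €406.97 = €7.23.
Break-even = €400.00 / €7.23 = 55.33 → 56 months.

56 months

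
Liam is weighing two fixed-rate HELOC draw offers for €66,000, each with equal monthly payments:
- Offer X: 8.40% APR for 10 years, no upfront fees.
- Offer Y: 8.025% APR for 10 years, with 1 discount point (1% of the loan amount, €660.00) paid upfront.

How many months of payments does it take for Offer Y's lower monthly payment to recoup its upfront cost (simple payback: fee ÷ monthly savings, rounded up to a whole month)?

51 months

Offer X: at 8.40% the monthly rate is 0.0070000, so the payment is 66,000 × 0.0070000 / (1 − 1.0070000^−120) = €814.78.
Offer Y: monthly rate = 8.025%/12 = 0.0066875; payment = 66,000 × 0.0066875 / (1 − (1+0.0066875)^−120) = €801.63.
Monthly savings = €814.78 − €801.63 = €13.15.
Break-even = €660.00 / €13.15 = 50.19 → 51 months.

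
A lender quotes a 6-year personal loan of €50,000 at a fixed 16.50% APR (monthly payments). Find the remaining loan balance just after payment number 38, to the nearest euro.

€29,672

With monthly rate i = 16.5%/12 = 0.0137500, the balance after k of n payments is P · [(1+i)^n − (1+i)^k] / [(1+i)^n − 1].
(1+0.0137500)^72 = 2.67314453 and (1+0.0137500)^38 = 1.68024633, so the balance is 50,000 × (2.67314453 − 1.68024633) / (2.67314453 − 1) = €29,671.62.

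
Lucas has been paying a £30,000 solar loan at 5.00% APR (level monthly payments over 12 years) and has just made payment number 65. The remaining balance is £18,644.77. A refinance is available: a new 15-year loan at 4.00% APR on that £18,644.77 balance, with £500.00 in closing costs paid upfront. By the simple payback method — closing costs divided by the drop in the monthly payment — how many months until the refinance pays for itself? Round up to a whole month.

4 months

Current payment = 30,000 × 5%/12 / (1 − (1+0.0041667)^−144) = £277.47.
Refinanced payment = 18,644.77 × 0.0033333 / (1 − (1+0.0033333)^−180) = £137.91.
Monthly savings = £277.47 − £137.91 = £139.56.
Break-even = £500.00 / £139.56 = 3.58 → 4 months.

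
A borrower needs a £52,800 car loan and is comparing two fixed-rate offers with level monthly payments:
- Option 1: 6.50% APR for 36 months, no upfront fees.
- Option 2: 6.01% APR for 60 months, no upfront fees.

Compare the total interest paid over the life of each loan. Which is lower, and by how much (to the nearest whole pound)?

Option 1: at 6.50% the monthly rate is 0.0054167, so the payment is 52,800 × 0.0054167 / (1 − 1.0054167^−36) = £1,618.27.
Total interest on Option 1 = 36 × £1,618.27 − £52,800 = £5,457.72.
Option 2: at 6.01% the monthly rate is 0.0050083, so the payment is 52,800 × 0.0050083 / (1 − 1.0050083^−60) = £1,021.02.
Total interest on Option 2 = 60 × £1,021.02 − £52,800 = £8,461.20.
Option 1 is lower by £3,003.48.

Option 1 by £3,003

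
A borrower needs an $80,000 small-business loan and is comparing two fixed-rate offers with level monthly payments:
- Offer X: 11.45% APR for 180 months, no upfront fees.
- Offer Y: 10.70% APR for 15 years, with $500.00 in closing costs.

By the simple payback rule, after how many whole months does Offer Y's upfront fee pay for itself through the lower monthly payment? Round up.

14 months

Offer X: monthly rate = 11.45%/12 = 0.0095417; payment = 80,000 × 0.0095417 / (1 − (1+0.0095417)^−180) = $932.01.
Offer Y: at 10.70% the monthly rate is 0.0089167, so the payment is 80,000 × 0.0089167 / (1 − 1.0089167^−180) = $894.26.
Monthly savings = $932.01 − $894.26 = $37.75.
Break-even = $500.00 / $37.75 = 13.25 → 14 months.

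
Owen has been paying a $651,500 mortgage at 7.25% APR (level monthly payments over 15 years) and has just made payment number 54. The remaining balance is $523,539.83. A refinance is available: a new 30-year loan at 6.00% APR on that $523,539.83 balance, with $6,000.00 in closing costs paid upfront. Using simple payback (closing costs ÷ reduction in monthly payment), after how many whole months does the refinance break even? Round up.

3 months

Current payment = 651,500 × 7.25%/12 / (1 − (1+0.0060417)^−180) = $5,947.30.
Refinanced payment = 523,539.83 × 0.0050000 / (1 − (1+0.0050000)^−360) = $3,138.89.
Monthly savings = $5,947.30 − $3,138.89 = $2,808.41.
Break-even = $6,000.00 / $2,808.41 = 2.14 → 3 months.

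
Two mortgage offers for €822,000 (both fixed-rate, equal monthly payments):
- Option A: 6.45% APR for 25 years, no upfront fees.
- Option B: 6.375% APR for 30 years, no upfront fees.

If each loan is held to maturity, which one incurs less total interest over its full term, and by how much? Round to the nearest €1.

Option A by €188,791

Option A: at 6.45% the monthly rate is 0.0053750, so the payment is 822,000 × 0.0053750 / (1 − 1.0053750^−300) = €5,524.55.
Total interest on Option A = 300 × €5,524.55 − €822,000 = €835,365.00.
Option B: monthly rate = 6.375%/12 = 0.0053125; payment = 822,000 × 0.0053125 / (1 − (1+0.0053125)^−360) = €5,128.21.
Total interest on Option B = 360 × €5,128.21 − €822,000 = €1,024,155.60.
Option A is lower by €188,790.60.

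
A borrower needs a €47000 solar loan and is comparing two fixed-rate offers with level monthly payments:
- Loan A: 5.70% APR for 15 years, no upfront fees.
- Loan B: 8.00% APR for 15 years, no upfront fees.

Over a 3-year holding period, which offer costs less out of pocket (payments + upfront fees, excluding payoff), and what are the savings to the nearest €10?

Loan A by €2,160

Loan A: at 5.70% the monthly rate is 0.0047500, so the payment is 47,000 × 0.0047500 / (1 − 1.0047500^−180) = €389.04.
Loan B: at 8.00% the monthly rate is 0.0066667, so the payment is 47,000 × 0.0066667 / (1 − 1.0066667^−180) = €449.16.
Over 36 months: Loan A costs 36 × €389.04 = €14,005.44; Loan B costs 36 × €449.16 = €16,169.76.
Loan A is cheaper by €16,169.76 − €14,005.44 = €2,164.32.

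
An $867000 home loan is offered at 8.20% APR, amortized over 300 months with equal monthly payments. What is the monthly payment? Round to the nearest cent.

At 8.20% the monthly rate is 0.0068333, so the payment is 867,000 × 0.0068333 / (1 − 1.0068333^−300) = $6,806.92.

$6,806.92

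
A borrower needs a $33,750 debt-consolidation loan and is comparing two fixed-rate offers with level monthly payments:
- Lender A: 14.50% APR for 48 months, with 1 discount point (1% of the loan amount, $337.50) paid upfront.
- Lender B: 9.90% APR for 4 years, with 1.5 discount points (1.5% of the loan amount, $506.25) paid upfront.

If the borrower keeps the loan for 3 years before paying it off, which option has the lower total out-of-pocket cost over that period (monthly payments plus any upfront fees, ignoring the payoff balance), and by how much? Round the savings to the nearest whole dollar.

Lender B by $2,581

Lender A: at 14.50% the monthly rate is 0.0120833, so the payment is 33,750 × 0.0120833 / (1 − 1.0120833^−48) = $930.76.
Lender B: at 9.90% the monthly rate is 0.0082500, so the payment is 33,750 × 0.0082500 / (1 − 1.0082500^−48) = $854.37.
Over 36 months: Lender A costs 36 × $930.76 + $337.50 = $33,844.86; Lender B costs 36 × $854.37 + $506.25 = $31,263.57.
Lender B is cheaper by $33,844.86 − $31,263.57 = $2,581.29.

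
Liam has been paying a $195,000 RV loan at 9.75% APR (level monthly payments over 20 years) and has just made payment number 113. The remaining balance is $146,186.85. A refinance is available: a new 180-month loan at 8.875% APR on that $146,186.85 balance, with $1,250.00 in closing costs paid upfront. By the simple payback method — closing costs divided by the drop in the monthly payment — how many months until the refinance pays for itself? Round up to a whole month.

Current payment = 195,000 × 9.75%/12 / (1 − (1+0.0081250)^−240) = $1,849.61.
Refinanced payment = 146,186.85 × 0.0073958 / (1 − (1+0.0073958)^−180) = $1,471.87.
Monthly savings = $1,849.61 − $1,471.87 = $377.74.
Break-even = $1,250.00 / $377.74 = 3.31 → 4 months.

4 months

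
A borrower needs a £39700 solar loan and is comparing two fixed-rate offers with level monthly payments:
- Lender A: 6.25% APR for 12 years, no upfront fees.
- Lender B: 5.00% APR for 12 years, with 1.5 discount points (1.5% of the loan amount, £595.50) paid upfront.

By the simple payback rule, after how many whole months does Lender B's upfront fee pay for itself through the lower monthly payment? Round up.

Lender A: at 6.25% the monthly rate is 0.0052083, so the payment is 39,700 × 0.0052083 / (1 − 1.0052083^−144) = £392.57.
Lender B: monthly rate = 5%/12 = 0.0041667; payment = 39,700 × 0.0041667 / (1 − (1+0.0041667)^−144) = £367.18.
Monthly savings = £392.57 − £367.18 = £25.39.
Break-even = £595.50 / £25.39 = 23.45 → 24 months.

24 months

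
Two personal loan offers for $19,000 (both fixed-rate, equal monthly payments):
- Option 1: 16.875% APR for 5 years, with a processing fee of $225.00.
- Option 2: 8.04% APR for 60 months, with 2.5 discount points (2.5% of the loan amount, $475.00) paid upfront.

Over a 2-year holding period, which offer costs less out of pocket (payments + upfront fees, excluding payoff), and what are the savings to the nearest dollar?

Option 1: monthly rate = 16.875%/12 = 0.0140625; payment = 19,000 × 0.0140625 / (1 − (1+0.0140625)^−60) = $470.92.
Option 2: monthly rate = 8.04%/12 = 0.0067000; payment = 19,000 × 0.0067000 / (1 − (1+0.0067000)^−60) = $385.62.
Over 24 months: Option 1 costs 24 × $470.92 + $225.00 = $11,527.08; Option 2 costs 24 × $385.62 + $475.00 = $9,729.88.
Option 2 is cheaper by $11,527.08 − $9,729.88 = $1,797.20.

Option 2 by $1,797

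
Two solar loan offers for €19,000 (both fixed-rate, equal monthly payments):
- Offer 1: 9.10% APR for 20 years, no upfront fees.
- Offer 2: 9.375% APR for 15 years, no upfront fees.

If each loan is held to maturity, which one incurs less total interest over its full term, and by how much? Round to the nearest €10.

Offer 1: monthly rate = 9.1%/12 = 0.0075833; payment = 19,000 × 0.0075833 / (1 − (1+0.0075833)^−240) = €172.17.
Total interest on Offer 1 = 240 × €172.17 − €19,000 = €22,320.80.
Offer 2: at 9.375% the monthly rate is 0.0078125, so the payment is 19,000 × 0.0078125 / (1 − 1.0078125^−180) = €196.97.
Total interest on Offer 2 = 180 × €196.97 − €19,000 = €16,454.60.
Offer 2 is lower by €5,866.20.

Offer 2 by €5,870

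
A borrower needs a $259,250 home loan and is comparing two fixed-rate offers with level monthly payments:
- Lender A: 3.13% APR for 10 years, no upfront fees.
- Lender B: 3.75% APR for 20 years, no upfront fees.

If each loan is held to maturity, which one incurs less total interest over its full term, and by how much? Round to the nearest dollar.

Lender A: monthly rate = 3.13%/12 = 0.0026083; payment = 259,250 × 0.0026083 / (1 − (1+0.0026083)^−120) = $2,518.92.
Total interest on Lender A = 120 × $2,518.92 − $259,250 = $43,020.40.
Lender B: at 3.75% the monthly rate is 0.0031250, so the payment is 259,250 × 0.0031250 / (1 − 1.0031250^−240) = $1,537.06.
Total interest on Lender B = 240 × $1,537.06 − $259,250 = $109,644.40.
Lender A is lower by $66,624.00.

Lender A by $66,624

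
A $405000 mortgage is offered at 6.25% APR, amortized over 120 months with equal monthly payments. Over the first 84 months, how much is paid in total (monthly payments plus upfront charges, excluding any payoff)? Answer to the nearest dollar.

$381,977

Monthly rate = 6.25%/12 = 0.0052083; payment = 405,000 × 0.0052083 / (1 − (1+0.0052083)^−120) = $4,547.34.
Total outlay = 84 × $4,547.34 = $381,976.56.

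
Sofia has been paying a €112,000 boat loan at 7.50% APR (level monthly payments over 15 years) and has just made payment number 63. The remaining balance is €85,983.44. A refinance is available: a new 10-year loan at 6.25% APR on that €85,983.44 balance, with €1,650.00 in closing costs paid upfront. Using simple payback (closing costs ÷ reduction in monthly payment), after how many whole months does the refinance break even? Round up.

Current payment = 112,000 × 7.5%/12 / (1 − (1+0.0062500)^−180) = €1,038.25.
Refinanced payment = 85,983.44 × 0.0052083 / (1 − (1+0.0052083)^−120) = €965.42.
Monthly savings = €1,038.25 − €965.42 = €72.83.
Break-even = €1,650.00 / €72.83 = 22.66 → 23 months.

23 months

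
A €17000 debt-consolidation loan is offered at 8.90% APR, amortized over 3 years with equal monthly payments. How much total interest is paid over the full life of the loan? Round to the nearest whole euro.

€2,433

At 8.90% the monthly rate is 0.0074167, so the payment is 17,000 × 0.0074167 / (1 − 1.0074167^−36) = €539.80.
Total paid = 36 × €539.80 = €19,432.80; interest = €19,432.80 − €17,000 = €2,432.80.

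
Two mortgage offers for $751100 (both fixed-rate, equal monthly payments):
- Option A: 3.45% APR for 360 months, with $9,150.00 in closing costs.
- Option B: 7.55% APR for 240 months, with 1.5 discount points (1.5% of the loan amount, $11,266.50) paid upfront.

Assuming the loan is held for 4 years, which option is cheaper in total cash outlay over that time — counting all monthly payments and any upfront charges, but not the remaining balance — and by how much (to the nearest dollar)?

Option A by $132,770

Option A: monthly rate = 3.45%/12 = 0.0028750; payment = 751,100 × 0.0028750 / (1 − (1+0.0028750)^−360) = $3,351.85.
Option B: monthly rate = 7.55%/12 = 0.0062917; payment = 751,100 × 0.0062917 / (1 − (1+0.0062917)^−240) = $6,073.79.
Over 48 months: Option A costs 48 × $3,351.85 + $9,150.00 = $170,038.80; Option B costs 48 × $6,073.79 + $11,266.50 = $302,808.42.
Option A is cheaper by $302,808.42 − $170,038.80 = $132,769.62.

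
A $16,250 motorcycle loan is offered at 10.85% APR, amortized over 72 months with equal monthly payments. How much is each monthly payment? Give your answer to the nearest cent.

$308.06

At 10.85% the monthly rate is 0.0090417, so the payment is 16,250 × 0.0090417 / (1 − 1.0090417^−72) = $308.06.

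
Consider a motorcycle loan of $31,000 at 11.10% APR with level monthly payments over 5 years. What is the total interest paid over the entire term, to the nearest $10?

At 11.10% the monthly rate is 0.0092500, so the payment is 31,000 × 0.0092500 / (1 − 1.0092500^−60) = $675.56.
Total paid = 60 × $675.56 = $40,533.60; interest = $40,533.60 − $31,000 = $9,533.60.

$9,530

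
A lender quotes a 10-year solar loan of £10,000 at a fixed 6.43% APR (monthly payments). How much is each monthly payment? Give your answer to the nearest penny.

£113.19

At 6.43% the monthly rate is 0.0053583, so the payment is 10,000 × 0.0053583 / (1 − 1.0053583^−120) = £113.19.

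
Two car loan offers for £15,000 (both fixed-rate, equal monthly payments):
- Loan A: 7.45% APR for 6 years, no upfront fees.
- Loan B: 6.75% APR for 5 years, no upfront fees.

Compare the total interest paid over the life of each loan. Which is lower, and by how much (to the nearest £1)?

Loan B by £932

Loan A: at 7.45% the monthly rate is 0.0062083, so the payment is 15,000 × 0.0062083 / (1 − 1.0062083^−72) = £258.99.
Total interest on Loan A = 72 × £258.99 − £15,000 = £3,647.28.
Loan B: at 6.75% the monthly rate is 0.0056250, so the payment is 15,000 × 0.0056250 / (1 − 1.0056250^−60) = £295.25.
Total interest on Loan B = 60 × £295.25 − £15,000 = £2,715.00.
Loan B is lower by £932.28.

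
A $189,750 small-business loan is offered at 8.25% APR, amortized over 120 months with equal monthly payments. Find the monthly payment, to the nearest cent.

Monthly rate = 8.25%/12 = 0.0068750; payment = 189,750 × 0.0068750 / (1 − (1+0.0068750)^−120) = $2,327.33.

$2,327.33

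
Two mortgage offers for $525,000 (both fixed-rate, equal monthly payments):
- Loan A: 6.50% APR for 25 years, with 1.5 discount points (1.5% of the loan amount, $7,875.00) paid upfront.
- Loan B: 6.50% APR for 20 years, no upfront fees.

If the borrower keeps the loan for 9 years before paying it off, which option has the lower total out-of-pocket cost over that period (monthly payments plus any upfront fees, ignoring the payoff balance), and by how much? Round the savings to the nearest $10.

Loan A: monthly rate = 6.5%/12 = 0.0054167; payment = 525,000 × 0.0054167 / (1 − (1+0.0054167)^−300) = $3,544.84.
Loan B: monthly rate = 6.5%/12 = 0.0054167; payment = 525,000 × 0.0054167 / (1 − (1+0.0054167)^−240) = $3,914.26.
Over 108 months: Loan A costs 108 × $3,544.84 + $7,875.00 = $390,717.72; Loan B costs 108 × $3,914.26 = $422,740.08.
Loan A is cheaper by $422,740.08 − $390,717.72 = $32,022.36.

Loan A by $32,020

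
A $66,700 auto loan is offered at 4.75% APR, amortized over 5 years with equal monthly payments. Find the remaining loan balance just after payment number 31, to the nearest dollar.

$34,213

With monthly rate i = 4.75%/12 = 0.0039583, the balance after k of n payments is P · [(1+i)^n − (1+i)^k] / [(1+i)^n − 1].
(1+0.0039583)^60 = 1.26748064 and (1+0.0039583)^31 = 1.13028082, so the balance is 66,700 × (1.26748064 − 1.13028082) / (1.26748064 − 1) = $34,212.68.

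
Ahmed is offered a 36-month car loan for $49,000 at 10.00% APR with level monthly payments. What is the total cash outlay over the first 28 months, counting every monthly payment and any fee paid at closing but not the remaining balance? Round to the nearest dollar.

$44,271

At 10.00% the monthly rate is 0.0083333, so the payment is 49,000 × 0.0083333 / (1 − 1.0083333^−36) = $1,581.09.
Total outlay = 28 × $1,581.09 = $44,270.52.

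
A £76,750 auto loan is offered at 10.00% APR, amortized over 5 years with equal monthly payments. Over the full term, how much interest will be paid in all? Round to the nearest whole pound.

£21,093

At 10.00% the monthly rate is 0.0083333, so the payment is 76,750 × 0.0083333 / (1 − 1.0083333^−60) = £1,630.71.
Total paid = 60 × £1,630.71 = £97,842.60; interest = £97,842.60 − £76,750 = £21,092.60.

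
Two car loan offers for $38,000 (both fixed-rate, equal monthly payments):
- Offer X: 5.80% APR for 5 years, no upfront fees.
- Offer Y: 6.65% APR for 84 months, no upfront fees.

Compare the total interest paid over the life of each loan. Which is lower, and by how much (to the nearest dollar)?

Offer X by $3,764

Offer X: at 5.80% the monthly rate is 0.0048333, so the payment is 38,000 × 0.0048333 / (1 − 1.0048333^−60) = $731.12.
Total interest on Offer X = 60 × $731.12 − $38,000 = $5,867.20.
Offer Y: monthly rate = 6.65%/12 = 0.0055417; payment = 38,000 × 0.0055417 / (1 − (1+0.0055417)^−84) = $567.04.
Total interest on Offer Y = 84 × $567.04 − $38,000 = $9,631.36.
Offer X is lower by $3,764.16.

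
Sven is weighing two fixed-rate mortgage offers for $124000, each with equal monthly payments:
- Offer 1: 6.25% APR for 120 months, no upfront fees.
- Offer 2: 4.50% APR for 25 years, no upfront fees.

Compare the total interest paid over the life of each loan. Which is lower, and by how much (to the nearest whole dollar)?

Offer 1: at 6.25% the monthly rate is 0.0052083, so the payment is 124,000 × 0.0052083 / (1 − 1.0052083^−120) = $1,392.27.
Total interest on Offer 1 = 120 × $1,392.27 − $124,000 = $43,072.40.
Offer 2: monthly rate = 4.5%/12 = 0.0037500; payment = 124,000 × 0.0037500 / (1 − (1+0.0037500)^−300) = $689.23.
Total interest on Offer 2 = 300 × $689.23 − $124,000 = $82,769.00.
Offer 1 is lower by $39,696.60.

Offer 1 by $39,697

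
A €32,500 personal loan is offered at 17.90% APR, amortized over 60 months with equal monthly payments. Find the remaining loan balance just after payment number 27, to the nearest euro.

With monthly rate i = 17.9%/12 = 0.0149167, the balance after k of n payments is P · [(1+i)^n − (1+i)^k] / [(1+i)^n − 1].
(1+0.0149167)^60 = 2.43121331 and (1+0.0149167)^27 = 1.49149012, so the balance is 32,500 × (2.43121331 − 1.49149012) / (2.43121331 − 1) = €21,339.24.

€21,339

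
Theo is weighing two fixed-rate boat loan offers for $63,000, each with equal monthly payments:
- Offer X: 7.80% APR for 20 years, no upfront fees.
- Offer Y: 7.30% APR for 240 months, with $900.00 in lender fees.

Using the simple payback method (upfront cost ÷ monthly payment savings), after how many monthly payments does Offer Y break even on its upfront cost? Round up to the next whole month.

Offer X: at 7.80% the monthly rate is 0.0065000, so the payment is 63,000 × 0.0065000 / (1 − 1.0065000^−240) = $519.14.
Offer Y: at 7.30% the monthly rate is 0.0060833, so the payment is 63,000 × 0.0060833 / (1 − 1.0060833^−240) = $499.85.
Monthly savings = $519.14 − $499.85 = $19.29.
Break-even = $900.00 / $19.29 = 46.66 → 47 months.

47 months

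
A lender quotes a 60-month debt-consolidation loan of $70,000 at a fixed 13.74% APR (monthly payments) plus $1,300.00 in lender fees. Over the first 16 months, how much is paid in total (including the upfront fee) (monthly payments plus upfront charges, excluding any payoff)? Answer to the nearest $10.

Monthly rate = 13.74%/12 = 0.0114500; payment = 70,000 × 0.0114500 / (1 − (1+0.0114500)^−60) = $1,619.36.
Total outlay = 16 × $1,619.36 + $1,300.00 = $27,209.76.

$27,210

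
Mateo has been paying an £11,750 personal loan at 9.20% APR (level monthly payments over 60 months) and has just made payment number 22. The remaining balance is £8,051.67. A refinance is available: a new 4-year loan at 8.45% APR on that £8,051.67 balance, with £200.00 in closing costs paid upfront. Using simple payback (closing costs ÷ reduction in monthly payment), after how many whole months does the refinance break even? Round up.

5 months

Current payment = 11,750 × 9.2%/12 / (1 − (1+0.0076667)^−60) = £245.05.
Refinanced payment = 8,051.67 × 0.0070417 / (1 − (1+0.0070417)^−48) = £198.27.
Monthly savings = £245.05 − £198.27 = £46.78.
Break-even = £200.00 / £46.78 = 4.28 → 5 months.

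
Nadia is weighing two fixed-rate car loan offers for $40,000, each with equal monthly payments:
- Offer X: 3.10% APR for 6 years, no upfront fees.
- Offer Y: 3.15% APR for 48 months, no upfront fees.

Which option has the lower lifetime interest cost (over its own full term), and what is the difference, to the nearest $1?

Offer Y by $1,261

Offer X: monthly rate = 3.1%/12 = 0.0025833; payment = 40,000 × 0.0025833 / (1 − (1+0.0025833)^−72) = $609.54.
Total interest on Offer X = 72 × $609.54 − $40,000 = $3,886.88.
Offer Y: at 3.15% the monthly rate is 0.0026250, so the payment is 40,000 × 0.0026250 / (1 − 1.0026250^−48) = $888.03.
Total interest on Offer Y = 48 × $888.03 − $40,000 = $2,625.44.
Offer Y is lower by $1,261.44.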